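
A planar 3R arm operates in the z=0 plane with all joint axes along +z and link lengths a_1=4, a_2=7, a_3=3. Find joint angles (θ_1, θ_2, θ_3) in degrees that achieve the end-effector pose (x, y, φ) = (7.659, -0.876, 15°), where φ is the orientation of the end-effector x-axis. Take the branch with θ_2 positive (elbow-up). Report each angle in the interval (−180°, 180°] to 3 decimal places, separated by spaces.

-120.006 135.003 0.002

wrist centre = target − a_3·(cos φ, sin φ) = (4.7612, -1.6525)
cos θ_2 = (25.3999−4²−7²)/(2·4·7) = -0.7071; θ_2 = 135.0031° (elbow-up)
β = atan2(-1.6525,4.7612) = -19.1401°; ψ = atan2(4.9495,-0.9500) = 100.8654°
θ_1 = β − ψ = -120.0055°
θ_3 = φ − θ_1 − θ_2 = 0.0024° (wrapped to (-180°,180°])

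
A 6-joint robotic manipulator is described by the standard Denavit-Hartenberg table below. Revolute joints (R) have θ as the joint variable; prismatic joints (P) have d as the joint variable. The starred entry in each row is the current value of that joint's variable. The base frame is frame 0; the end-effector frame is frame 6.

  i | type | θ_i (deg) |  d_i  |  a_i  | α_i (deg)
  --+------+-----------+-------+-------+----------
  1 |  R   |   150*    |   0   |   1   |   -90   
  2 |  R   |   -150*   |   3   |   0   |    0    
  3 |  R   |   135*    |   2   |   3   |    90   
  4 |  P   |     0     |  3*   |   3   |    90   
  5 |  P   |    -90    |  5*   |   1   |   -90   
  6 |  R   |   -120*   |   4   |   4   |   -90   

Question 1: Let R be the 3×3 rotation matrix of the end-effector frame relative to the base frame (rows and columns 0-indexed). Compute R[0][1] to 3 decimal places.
0.837

End-effector y-axis (col 1 of R) = (0.8365,-0.4830,-0.2588)
R[0][1] = 0.8365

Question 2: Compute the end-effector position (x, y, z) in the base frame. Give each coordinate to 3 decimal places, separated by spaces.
-6.603 7.812 6.452

after link 1: o_1 = (-0.8660, 0.5000, 0.0000)
after link 2: o_2 = (-2.3660, -2.0981, 0.0000)
after link 3: o_3 = (-5.8756, -2.3812, 0.7765)
after link 4: o_4 = (-7.7127, -1.3206, 4.4507)
after link 5: o_5 = (-5.4368, 3.1390, 3.4848)
after link 6: o_6 = (-6.6026, 7.8120, 6.4519)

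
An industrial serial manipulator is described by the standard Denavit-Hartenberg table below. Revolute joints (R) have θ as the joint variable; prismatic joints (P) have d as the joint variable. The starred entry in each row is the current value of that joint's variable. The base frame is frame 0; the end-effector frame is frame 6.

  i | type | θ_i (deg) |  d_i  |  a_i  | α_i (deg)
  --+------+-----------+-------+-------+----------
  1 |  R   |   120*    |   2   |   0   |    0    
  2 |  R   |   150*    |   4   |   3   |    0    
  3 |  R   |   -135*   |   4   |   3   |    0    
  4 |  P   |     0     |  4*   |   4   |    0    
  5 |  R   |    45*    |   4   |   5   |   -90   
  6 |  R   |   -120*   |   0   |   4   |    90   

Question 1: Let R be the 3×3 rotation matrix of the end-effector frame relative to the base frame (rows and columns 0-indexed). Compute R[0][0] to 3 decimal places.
0.500

End-effector x-axis (col 0 of R) = (0.5000,-0.0000,0.8660)
R[0][0] = 0.5000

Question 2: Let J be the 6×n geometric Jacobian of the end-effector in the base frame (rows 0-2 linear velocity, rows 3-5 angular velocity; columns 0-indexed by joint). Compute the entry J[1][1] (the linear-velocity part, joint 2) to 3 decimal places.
-7.950

axis z_1 = (0.0000,0.0000,1.0000); lever o_n−o_1 = (-7.9497,1.9497,19.4641)
cross product → J_v[:, 1] = (-1.9497,-7.9497,0.0000)
J_ω[:, 1] = z_1
entry J[1][1] = -7.9497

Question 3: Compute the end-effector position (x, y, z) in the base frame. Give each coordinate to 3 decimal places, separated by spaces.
-7.950 1.950 21.464

after link 1: o_1 = (0.0000, 0.0000, 2.0000)
after link 2: o_2 = (-0.0000, -3.0000, 6.0000)
after link 3: o_3 = (-2.1213, -0.8787, 10.0000)
after link 4: o_4 = (-4.9497, 1.9497, 14.0000)
after link 5: o_5 = (-9.9497, 1.9497, 18.0000)
after link 6: o_6 = (-7.9497, 1.9497, 21.4641)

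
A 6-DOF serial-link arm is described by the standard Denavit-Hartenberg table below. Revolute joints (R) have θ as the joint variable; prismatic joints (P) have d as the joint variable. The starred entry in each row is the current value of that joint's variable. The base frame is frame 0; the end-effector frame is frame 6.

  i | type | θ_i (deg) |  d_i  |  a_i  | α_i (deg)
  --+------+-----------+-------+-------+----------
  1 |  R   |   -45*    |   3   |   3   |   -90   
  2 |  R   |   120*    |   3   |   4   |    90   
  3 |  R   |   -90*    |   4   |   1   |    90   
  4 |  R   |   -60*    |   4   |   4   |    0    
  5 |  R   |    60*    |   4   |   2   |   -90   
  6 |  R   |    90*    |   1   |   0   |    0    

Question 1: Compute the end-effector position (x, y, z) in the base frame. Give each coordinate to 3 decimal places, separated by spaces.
3.062 -5.890 5.696

after link 1: o_1 = (2.1213, -2.1213, 3.0000)
after link 2: o_2 = (2.8284, 1.4142, -0.4641)
after link 3: o_3 = (4.5708, -1.7424, -2.4641)
after link 4: o_4 = (2.4495, -2.4495, 2.7321)
after link 5: o_5 = (2.4495, -5.2779, 6.1962)
after link 6: o_6 = (3.0619, -5.8903, 5.6962)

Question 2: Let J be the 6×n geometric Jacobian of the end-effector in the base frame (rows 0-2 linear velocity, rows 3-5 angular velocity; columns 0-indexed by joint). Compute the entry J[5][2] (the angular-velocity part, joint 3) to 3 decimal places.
axis z_2 = (0.6124,-0.6124,-0.5000); lever o_n−o_2 = (0.2334,-7.3045,6.1603)
cross product → J_v[:, 2] = (-7.4246,-3.8891,-4.3301)
J_ω[:, 2] = z_2
entry J[5][2] = -0.5000

-0.500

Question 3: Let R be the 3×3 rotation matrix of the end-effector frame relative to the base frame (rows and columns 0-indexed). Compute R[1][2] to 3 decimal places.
End-effector z-axis (col 2 of R) = (0.6124,-0.6124,-0.5000)
R[1][2] = -0.6124

-0.612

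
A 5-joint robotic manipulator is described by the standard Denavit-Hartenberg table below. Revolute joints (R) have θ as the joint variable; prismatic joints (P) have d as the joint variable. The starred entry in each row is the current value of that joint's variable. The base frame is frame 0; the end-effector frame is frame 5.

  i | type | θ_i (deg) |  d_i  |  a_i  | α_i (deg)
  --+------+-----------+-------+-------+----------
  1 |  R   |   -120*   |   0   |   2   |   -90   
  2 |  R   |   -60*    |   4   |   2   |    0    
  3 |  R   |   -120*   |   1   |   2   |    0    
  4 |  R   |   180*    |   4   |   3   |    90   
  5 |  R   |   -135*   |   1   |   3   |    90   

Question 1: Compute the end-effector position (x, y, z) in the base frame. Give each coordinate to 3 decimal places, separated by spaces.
5.018 -5.066 2.732

after link 1: o_1 = (-1.0000, -1.7321, 0.0000)
after link 2: o_2 = (1.9641, -4.5981, 1.7321)
after link 3: o_3 = (3.8301, -3.3660, 1.7321)
after link 4: o_4 = (5.7942, -7.9641, 1.7321)
after link 5: o_5 = (5.0178, -5.0663, 2.7321)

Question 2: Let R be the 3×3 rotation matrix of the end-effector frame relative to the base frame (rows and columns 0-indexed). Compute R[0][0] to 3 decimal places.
End-effector x-axis (col 0 of R) = (-0.2588,0.9659,0.0000)
R[0][0] = -0.2588

-0.259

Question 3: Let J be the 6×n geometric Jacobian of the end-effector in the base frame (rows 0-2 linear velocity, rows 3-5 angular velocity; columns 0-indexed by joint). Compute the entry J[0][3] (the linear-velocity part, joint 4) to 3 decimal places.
-0.500

axis z_3 = (0.8660,-0.5000,0.0000); lever o_n−o_3 = (1.1876,-1.7003,1.0000)
cross product → J_v[:, 3] = (-0.5000,-0.8660,-0.8787)
J_ω[:, 3] = z_3
entry J[0][3] = -0.5000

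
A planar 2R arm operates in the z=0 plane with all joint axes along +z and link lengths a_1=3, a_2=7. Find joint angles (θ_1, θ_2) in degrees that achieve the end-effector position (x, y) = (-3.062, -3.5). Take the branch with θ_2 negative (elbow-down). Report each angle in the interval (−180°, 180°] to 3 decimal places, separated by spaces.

cos θ_2 = (21.6258−3²−7²)/(2·3·7) = -0.8661; θ_2 = -150.0030° (elbow-down)
β = atan2(-3.5000,-3.0620) = -131.1813°; ψ = atan2(-3.4997,-3.0624) = -131.1872°
θ_1 = β − ψ = 0.0059°

0.006 -150.003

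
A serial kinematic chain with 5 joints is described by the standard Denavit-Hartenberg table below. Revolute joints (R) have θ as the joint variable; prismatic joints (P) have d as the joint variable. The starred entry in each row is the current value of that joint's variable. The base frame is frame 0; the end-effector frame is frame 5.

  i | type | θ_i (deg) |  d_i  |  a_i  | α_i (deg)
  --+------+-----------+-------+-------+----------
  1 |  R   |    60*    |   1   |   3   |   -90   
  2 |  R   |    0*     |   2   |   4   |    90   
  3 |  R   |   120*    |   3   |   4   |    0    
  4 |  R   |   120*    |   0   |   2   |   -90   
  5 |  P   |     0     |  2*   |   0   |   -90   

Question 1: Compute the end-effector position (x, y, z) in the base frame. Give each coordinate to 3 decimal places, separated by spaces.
after link 1: o_1 = (1.5000, 2.5981, 1.0000)
after link 2: o_2 = (1.7679, 7.0622, 1.0000)
after link 3: o_3 = (-2.2321, 7.0622, 4.0000)
after link 4: o_4 = (-1.2321, 5.3301, 4.0000)
after link 5: o_5 = (0.5000, 6.3301, 4.0000)

0.500 6.330 4.000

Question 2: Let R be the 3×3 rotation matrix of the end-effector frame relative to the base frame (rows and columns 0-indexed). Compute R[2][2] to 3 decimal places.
End-effector z-axis (col 2 of R) = (0.0000,0.0000,-1.0000)
R[2][2] = -1.0000

-1.000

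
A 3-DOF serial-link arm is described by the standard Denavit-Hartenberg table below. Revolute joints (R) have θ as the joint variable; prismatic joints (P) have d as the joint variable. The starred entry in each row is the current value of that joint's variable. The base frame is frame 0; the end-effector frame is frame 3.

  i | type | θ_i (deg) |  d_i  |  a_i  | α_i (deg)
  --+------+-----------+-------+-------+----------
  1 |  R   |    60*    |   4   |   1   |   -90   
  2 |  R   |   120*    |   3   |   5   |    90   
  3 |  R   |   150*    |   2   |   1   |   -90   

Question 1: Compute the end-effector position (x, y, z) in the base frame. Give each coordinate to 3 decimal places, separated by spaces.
after link 1: o_1 = (0.5000, 0.8660, 4.0000)
after link 2: o_2 = (-3.3481, 0.2010, -0.3301)
after link 3: o_3 = (-2.6986, 2.3260, -0.5801)

-2.699 2.326 -0.580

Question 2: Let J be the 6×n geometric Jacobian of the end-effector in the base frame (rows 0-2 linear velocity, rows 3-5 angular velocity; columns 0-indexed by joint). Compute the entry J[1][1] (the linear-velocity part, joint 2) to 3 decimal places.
-3.967

axis z_1 = (-0.8660,0.5000,0.0000); lever o_n−o_1 = (-3.1986,1.4599,-4.5801)
cross product → J_v[:, 1] = (-2.2901,-3.9665,0.3349)
J_ω[:, 1] = z_1
entry J[1][1] = -3.9665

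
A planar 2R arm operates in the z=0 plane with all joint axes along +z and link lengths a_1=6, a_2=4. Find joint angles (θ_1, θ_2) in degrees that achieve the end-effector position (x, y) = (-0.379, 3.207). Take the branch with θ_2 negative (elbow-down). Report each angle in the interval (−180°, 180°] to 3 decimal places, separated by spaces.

cos θ_2 = (10.4285−6²−4²)/(2·6·4) = -0.8661; θ_2 = -150.0055° (elbow-down)
β = atan2(3.2070,-0.3790) = 96.7399°; ψ = atan2(-1.9997,2.5357) = -38.2595°
θ_1 = β − ψ = 134.9994°

134.999 -150.005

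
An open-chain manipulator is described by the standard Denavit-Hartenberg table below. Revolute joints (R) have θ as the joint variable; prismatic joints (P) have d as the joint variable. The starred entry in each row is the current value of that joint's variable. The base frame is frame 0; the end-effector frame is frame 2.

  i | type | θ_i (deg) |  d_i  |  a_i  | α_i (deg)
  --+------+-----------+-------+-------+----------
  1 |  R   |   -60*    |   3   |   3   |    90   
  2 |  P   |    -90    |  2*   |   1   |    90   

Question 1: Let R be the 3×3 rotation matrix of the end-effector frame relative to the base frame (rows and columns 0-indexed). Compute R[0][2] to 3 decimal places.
-0.500

End-effector z-axis (col 2 of R) = (-0.5000,0.8660,-0.0000)
R[0][2] = -0.5000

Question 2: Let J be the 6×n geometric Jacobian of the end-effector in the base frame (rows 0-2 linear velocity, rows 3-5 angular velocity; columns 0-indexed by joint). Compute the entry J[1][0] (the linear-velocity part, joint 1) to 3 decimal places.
-0.232

axis z_0 = ẑ; lever o_n−o_0 = (-0.2321,-3.5981,2.0000)
cross product → J_v[:, 0] = (3.5981,-0.2321,0.0000)
J_ω[:, 0] = z_0
entry J[1][0] = -0.2321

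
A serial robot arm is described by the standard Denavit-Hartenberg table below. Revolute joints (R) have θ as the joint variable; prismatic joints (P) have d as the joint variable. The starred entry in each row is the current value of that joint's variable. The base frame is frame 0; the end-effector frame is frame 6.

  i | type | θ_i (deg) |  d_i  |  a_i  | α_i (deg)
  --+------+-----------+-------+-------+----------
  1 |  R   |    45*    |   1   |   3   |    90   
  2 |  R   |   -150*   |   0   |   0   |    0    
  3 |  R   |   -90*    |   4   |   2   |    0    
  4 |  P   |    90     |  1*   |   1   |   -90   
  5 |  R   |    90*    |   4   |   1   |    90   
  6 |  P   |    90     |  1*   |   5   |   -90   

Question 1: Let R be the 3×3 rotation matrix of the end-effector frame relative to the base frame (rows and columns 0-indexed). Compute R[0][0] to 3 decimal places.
End-effector x-axis (col 0 of R) = (0.3536,0.3536,-0.8660)
R[0][0] = 0.3536

0.354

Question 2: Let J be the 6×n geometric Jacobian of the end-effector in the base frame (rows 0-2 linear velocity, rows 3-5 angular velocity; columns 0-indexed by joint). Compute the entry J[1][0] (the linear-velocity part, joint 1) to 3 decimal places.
axis z_0 = ẑ; lever o_n−o_0 = (6.1999,0.5430,-6.0622)
cross product → J_v[:, 0] = (-0.5430,6.1999,0.0000)
J_ω[:, 0] = z_0
entry J[1][0] = 6.1999

6.200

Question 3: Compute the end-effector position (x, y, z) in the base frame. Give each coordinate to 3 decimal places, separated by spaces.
after link 1: o_1 = (2.1213, 2.1213, 1.0000)
after link 2: o_2 = (2.1213, 2.1213, 1.0000)
after link 3: o_3 = (4.2426, -1.4142, 2.7321)
after link 4: o_4 = (4.3374, -2.7337, 2.2321)
after link 5: o_5 = (5.0445, -0.6124, -1.2321)
after link 6: o_6 = (6.1999, 0.5430, -6.0622)

6.200 0.543 -6.062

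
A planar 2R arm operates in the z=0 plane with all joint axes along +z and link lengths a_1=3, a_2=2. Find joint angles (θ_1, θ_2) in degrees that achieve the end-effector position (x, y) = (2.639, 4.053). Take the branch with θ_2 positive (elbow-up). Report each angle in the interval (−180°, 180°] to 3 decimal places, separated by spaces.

cos θ_2 = (23.3911−3²−2²)/(2·3·2) = 0.8659; θ_2 = 30.0112° (elbow-up)
β = atan2(4.0530,2.6390) = 56.9309°; ψ = atan2(1.0003,4.7319) = 11.9369°
θ_1 = β − ψ = 44.9941°

44.994 30.011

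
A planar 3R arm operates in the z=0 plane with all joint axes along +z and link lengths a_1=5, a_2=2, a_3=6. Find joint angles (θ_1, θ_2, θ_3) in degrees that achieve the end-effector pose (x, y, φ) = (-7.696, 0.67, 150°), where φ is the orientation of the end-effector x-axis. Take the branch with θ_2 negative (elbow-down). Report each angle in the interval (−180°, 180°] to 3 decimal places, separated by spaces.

wrist centre = target − a_3·(cos φ, sin φ) = (-2.4998, -2.3300)
cos θ_2 = (11.6781−5²−2²)/(2·5·2) = -0.8661; θ_2 = -150.0078° (elbow-down)
β = atan2(-2.3300,-2.4998) = -137.0140°; ψ = atan2(-0.9998,3.2678) = -17.0111°
θ_1 = β − ψ = -120.0029°
θ_3 = φ − θ_1 − θ_2 = 60.0107° (wrapped to (-180°,180°])

-120.003 -150.008 60.011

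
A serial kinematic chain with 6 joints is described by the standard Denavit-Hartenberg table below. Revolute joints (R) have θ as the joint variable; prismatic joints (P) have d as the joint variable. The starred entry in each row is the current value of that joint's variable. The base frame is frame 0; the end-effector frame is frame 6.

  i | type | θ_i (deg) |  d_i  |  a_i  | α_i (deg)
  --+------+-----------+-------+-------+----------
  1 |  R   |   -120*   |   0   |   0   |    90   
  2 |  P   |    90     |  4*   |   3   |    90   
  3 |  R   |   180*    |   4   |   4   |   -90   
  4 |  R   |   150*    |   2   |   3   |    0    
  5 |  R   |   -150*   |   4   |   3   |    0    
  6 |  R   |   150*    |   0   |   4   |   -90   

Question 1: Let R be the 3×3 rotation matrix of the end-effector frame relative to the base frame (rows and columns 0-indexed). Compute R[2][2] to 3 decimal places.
End-effector z-axis (col 2 of R) = (-0.4330,-0.7500,0.5000)
R[2][2] = 0.5000

0.500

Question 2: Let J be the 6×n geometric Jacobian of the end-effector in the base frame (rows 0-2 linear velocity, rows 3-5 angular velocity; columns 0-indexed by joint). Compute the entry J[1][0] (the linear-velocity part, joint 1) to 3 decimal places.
axis z_0 = ẑ; lever o_n−o_0 = (1.4821,-1.4330,2.0622)
cross product → J_v[:, 0] = (1.4330,1.4821,-0.0000)
J_ω[:, 0] = z_0
entry J[1][0] = 1.4821

1.482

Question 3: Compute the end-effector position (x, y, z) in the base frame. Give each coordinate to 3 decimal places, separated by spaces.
1.482 -1.433 2.062

after link 1: o_1 = (0.0000, 0.0000, 0.0000)
after link 2: o_2 = (-3.4641, 2.0000, 3.0000)
after link 3: o_3 = (-5.4641, -1.4641, -1.0000)
after link 4: o_4 = (-2.9821, -1.1651, 1.5981)
after link 5: o_5 = (0.4821, -3.1651, -1.4019)
after link 6: o_6 = (1.4821, -1.4330, 2.0622)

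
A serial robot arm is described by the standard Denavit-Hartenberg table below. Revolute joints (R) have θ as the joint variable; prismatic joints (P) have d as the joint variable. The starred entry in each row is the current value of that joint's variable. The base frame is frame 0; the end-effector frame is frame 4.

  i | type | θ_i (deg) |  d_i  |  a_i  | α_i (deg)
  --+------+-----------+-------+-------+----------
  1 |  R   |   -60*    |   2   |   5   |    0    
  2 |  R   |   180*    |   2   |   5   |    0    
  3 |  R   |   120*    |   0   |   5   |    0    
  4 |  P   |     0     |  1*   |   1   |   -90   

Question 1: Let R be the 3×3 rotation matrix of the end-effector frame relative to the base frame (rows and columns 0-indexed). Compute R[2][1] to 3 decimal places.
-1.000

End-effector y-axis (col 1 of R) = (0.0000,-0.0000,-1.0000)
R[2][1] = -1.0000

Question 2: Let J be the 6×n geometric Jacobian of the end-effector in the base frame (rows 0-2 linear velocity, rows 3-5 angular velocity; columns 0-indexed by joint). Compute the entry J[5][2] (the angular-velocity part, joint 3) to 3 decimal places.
1.000

axis z_2 = (0.0000,0.0000,1.0000); lever o_n−o_2 = (-3.0000,-5.1962,1.0000)
cross product → J_v[:, 2] = (5.1962,-3.0000,0.0000)
J_ω[:, 2] = z_2
entry J[5][2] = 1.0000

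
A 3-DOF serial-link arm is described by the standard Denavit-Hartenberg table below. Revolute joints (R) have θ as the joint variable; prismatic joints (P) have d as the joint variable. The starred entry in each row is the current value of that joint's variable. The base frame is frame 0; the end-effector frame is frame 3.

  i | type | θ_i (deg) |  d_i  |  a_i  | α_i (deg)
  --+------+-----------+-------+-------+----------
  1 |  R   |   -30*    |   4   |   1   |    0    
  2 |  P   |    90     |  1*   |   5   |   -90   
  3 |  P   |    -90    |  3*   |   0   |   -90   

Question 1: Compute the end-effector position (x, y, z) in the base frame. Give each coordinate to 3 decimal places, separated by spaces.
0.768 5.330 5.000

after link 1: o_1 = (0.8660, -0.5000, 4.0000)
after link 2: o_2 = (3.3660, 3.8301, 5.0000)
after link 3: o_3 = (0.7679, 5.3301, 5.0000)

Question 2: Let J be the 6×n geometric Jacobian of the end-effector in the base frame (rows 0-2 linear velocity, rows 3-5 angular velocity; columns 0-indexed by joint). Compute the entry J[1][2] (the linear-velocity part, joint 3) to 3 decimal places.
0.500

prismatic axis z_2 = (-0.8660,0.5000,0.0000)
J_v[:, 2] = z_2; J_ω[:, 2] = (0,0,0)
entry J[1][2] = 0.5000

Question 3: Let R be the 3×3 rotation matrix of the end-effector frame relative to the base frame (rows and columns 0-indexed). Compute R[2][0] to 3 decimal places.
1.000

End-effector x-axis (col 0 of R) = (0.0000,0.0000,1.0000)
R[2][0] = 1.0000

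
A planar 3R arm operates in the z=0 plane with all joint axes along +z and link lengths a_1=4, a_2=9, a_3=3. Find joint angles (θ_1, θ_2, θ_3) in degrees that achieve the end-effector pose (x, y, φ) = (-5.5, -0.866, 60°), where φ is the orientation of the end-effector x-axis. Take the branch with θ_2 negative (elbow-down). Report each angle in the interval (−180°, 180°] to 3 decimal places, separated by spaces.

-60.000 -120.000 -120.000

wrist centre = target − a_3·(cos φ, sin φ) = (-7.0000, -3.4641)
cos θ_2 = (60.9998−4²−9²)/(2·4·9) = -0.5000; θ_2 = -120.0002° (elbow-down)
β = atan2(-3.4641,-7.0000) = -153.6707°; ψ = atan2(-7.7942,-0.5000) = -93.6707°
θ_1 = β − ψ = -60.0000°
θ_3 = φ − θ_1 − θ_2 = -119.9998° (wrapped to (-180°,180°])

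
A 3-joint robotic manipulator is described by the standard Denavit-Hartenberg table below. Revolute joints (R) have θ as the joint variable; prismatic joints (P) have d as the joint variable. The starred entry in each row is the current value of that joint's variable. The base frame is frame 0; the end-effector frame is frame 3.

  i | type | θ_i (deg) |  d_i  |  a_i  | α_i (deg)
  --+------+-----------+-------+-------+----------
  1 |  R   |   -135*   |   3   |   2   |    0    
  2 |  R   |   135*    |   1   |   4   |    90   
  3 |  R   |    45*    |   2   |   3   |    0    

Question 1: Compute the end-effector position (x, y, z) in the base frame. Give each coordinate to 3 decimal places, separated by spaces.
4.707 -3.414 6.121

after link 1: o_1 = (-1.4142, -1.4142, 3.0000)
after link 2: o_2 = (2.5858, -1.4142, 4.0000)
after link 3: o_3 = (4.7071, -3.4142, 6.1213)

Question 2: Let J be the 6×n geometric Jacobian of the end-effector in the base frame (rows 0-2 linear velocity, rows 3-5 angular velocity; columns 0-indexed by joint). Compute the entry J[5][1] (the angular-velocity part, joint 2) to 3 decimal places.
axis z_1 = (0.0000,0.0000,1.0000); lever o_n−o_1 = (6.1213,-2.0000,3.1213)
cross product → J_v[:, 1] = (2.0000,6.1213,-0.0000)
J_ω[:, 1] = z_1
entry J[5][1] = 1.0000

1.000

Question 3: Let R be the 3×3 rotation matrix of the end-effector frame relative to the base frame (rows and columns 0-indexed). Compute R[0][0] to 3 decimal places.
End-effector x-axis (col 0 of R) = (0.7071,0.0000,0.7071)
R[0][0] = 0.7071

0.707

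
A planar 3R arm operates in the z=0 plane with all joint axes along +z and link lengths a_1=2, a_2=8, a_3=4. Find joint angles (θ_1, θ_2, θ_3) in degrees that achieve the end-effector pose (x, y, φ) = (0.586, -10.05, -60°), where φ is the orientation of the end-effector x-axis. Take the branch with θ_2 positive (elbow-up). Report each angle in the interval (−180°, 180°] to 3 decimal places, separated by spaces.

wrist centre = target − a_3·(cos φ, sin φ) = (-1.4140, -6.5859)
cos θ_2 = (45.3735−2²−8²)/(2·2·8) = -0.7071; θ_2 = 134.9978° (elbow-up)
β = atan2(-6.5859,-1.4140) = -102.1175°; ψ = atan2(5.6571,-3.6566) = 122.8780°
θ_1 = β − ψ = -224.9955°
θ_3 = φ − θ_1 − θ_2 = 29.9977° (wrapped to (-180°,180°])

135.005 134.998 29.998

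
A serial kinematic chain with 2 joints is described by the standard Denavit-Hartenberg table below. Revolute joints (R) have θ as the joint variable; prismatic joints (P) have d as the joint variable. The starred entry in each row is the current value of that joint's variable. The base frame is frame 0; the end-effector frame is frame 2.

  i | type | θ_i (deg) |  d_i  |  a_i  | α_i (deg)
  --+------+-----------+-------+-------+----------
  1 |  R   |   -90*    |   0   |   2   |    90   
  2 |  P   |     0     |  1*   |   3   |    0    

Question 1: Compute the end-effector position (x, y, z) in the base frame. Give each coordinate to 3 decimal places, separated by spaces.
after link 1: o_1 = (0.0000, -2.0000, 0.0000)
after link 2: o_2 = (-1.0000, -5.0000, 0.0000)

-1.000 -5.000 0.000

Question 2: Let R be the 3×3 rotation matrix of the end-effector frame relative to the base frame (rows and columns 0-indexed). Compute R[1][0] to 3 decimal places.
-1.000

End-effector x-axis (col 0 of R) = (0.0000,-1.0000,0.0000)
R[1][0] = -1.0000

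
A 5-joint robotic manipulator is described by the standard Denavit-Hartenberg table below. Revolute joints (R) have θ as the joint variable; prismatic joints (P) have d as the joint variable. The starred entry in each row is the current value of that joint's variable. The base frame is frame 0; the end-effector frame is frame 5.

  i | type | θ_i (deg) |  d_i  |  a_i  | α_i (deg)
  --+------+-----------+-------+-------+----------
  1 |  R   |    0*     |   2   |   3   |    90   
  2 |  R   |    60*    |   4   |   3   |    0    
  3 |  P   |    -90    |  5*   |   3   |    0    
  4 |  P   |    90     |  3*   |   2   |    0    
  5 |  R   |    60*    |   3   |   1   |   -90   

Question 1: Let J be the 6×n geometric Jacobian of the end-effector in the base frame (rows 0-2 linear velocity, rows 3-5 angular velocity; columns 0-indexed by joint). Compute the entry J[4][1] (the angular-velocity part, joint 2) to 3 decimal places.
axis z_1 = (0.0000,-1.0000,0.0000); lever o_n−o_1 = (4.5981,-15.0000,3.6962)
cross product → J_v[:, 1] = (-3.6962,0.0000,4.5981)
J_ω[:, 1] = z_1
entry J[4][1] = -1.0000

-1.000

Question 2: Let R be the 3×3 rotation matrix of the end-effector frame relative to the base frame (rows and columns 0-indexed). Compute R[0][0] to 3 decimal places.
End-effector x-axis (col 0 of R) = (-0.5000,0.0000,0.8660)
R[0][0] = -0.5000

-0.500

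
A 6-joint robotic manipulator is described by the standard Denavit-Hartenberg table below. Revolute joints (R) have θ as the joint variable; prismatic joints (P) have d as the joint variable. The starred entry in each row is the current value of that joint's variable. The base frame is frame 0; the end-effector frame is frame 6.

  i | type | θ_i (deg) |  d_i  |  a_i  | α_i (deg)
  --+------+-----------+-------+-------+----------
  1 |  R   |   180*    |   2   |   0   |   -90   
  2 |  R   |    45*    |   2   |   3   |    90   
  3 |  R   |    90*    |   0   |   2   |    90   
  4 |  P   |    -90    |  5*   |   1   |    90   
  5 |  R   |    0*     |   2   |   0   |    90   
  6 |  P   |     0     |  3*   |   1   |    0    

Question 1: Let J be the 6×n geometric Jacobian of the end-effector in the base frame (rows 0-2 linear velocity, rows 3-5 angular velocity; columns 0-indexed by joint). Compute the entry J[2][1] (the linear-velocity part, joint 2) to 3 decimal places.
axis z_1 = (-0.0000,-1.0000,0.0000); lever o_n−o_1 = (-2.1213,-2.0000,-4.9497)
cross product → J_v[:, 1] = (4.9497,-0.0000,-2.1213)
J_ω[:, 1] = z_1
entry J[2][1] = -2.1213

-2.121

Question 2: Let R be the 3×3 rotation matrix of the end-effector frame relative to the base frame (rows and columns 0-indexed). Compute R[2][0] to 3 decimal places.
-0.707

End-effector x-axis (col 0 of R) = (0.7071,-0.0000,-0.7071)
R[2][0] = -0.7071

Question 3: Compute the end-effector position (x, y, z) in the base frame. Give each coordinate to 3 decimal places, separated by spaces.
after link 1: o_1 = (0.0000, 0.0000, 2.0000)
after link 2: o_2 = (-2.1213, -2.0000, -0.1213)
after link 3: o_3 = (-2.1213, -4.0000, -0.1213)
after link 4: o_4 = (-4.9497, -4.0000, -4.3640)
after link 5: o_5 = (-4.9497, -2.0000, -4.3640)
after link 6: o_6 = (-2.1213, -2.0000, -2.9497)

-2.121 -2.000 -2.950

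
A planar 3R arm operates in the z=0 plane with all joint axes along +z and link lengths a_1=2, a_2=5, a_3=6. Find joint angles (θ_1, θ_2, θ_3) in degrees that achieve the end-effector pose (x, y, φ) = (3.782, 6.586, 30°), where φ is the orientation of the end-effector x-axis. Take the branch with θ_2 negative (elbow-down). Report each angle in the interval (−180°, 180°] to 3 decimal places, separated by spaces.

wrist centre = target − a_3·(cos φ, sin φ) = (-1.4142, 3.5860)
cos θ_2 = (14.8592−2²−5²)/(2·2·5) = -0.7070; θ_2 = -134.9945° (elbow-down)
β = atan2(3.5860,-1.4142) = 111.5220°; ψ = atan2(-3.5359,-1.5352) = -113.4694°
θ_1 = β − ψ = 224.9913°
θ_3 = φ − θ_1 − θ_2 = -59.9969° (wrapped to (-180°,180°])

-135.009 -134.994 -59.997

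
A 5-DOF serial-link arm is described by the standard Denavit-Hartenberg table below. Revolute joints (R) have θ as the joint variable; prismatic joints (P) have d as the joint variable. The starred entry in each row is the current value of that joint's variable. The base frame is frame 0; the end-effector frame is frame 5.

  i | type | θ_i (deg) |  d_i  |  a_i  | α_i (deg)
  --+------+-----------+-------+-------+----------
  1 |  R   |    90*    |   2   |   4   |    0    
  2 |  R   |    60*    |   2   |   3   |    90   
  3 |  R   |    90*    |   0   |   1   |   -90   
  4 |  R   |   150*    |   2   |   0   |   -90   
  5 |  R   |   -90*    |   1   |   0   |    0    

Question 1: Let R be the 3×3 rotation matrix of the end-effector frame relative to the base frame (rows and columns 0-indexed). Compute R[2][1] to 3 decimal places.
-0.866

End-effector y-axis (col 1 of R) = (-0.2500,-0.4330,-0.8660)
R[2][1] = -0.8660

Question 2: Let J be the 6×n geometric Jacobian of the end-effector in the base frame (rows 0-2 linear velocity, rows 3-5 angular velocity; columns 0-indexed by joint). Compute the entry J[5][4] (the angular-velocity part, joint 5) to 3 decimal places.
-0.500

axis z_4 = (0.4330,0.7500,-0.5000); lever o_n−o_4 = (0.4330,0.7500,-0.5000)
cross product → J_v[:, 4] = (-0.0000,0.0000,0.0000)
J_ω[:, 4] = z_4
entry J[5][4] = -0.5000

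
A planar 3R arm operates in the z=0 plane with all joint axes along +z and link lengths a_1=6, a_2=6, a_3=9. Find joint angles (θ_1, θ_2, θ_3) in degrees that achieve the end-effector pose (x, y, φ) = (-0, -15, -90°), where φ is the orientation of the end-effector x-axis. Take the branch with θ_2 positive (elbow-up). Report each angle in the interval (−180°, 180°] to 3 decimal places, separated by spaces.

wrist centre = target − a_3·(cos φ, sin φ) = (-0.0000, -6.0000)
cos θ_2 = (36.0000−6²−6²)/(2·6·6) = -0.5000; θ_2 = 120.0000° (elbow-up)
β = atan2(-6.0000,-0.0000) = -90.0000°; ψ = atan2(5.1962,3.0000) = 60.0000°
θ_1 = β − ψ = -150.0000°
θ_3 = φ − θ_1 − θ_2 = -60.0000° (wrapped to (-180°,180°])

-150.000 120.000 -60.000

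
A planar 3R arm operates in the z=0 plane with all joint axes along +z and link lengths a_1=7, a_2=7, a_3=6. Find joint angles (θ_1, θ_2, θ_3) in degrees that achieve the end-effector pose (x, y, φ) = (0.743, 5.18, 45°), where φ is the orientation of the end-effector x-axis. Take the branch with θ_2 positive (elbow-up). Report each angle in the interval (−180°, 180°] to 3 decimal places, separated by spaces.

wrist centre = target − a_3·(cos φ, sin φ) = (-3.4996, 0.9374)
cos θ_2 = (13.1261−7²−7²)/(2·7·7) = -0.8661; θ_2 = 150.0040° (elbow-up)
β = atan2(0.9374,-3.4996) = 165.0056°; ψ = atan2(3.4996,0.9376) = 75.0020°
θ_1 = β − ψ = 90.0036°
θ_3 = φ − θ_1 − θ_2 = 164.9924° (wrapped to (-180°,180°])

90.004 150.004 164.992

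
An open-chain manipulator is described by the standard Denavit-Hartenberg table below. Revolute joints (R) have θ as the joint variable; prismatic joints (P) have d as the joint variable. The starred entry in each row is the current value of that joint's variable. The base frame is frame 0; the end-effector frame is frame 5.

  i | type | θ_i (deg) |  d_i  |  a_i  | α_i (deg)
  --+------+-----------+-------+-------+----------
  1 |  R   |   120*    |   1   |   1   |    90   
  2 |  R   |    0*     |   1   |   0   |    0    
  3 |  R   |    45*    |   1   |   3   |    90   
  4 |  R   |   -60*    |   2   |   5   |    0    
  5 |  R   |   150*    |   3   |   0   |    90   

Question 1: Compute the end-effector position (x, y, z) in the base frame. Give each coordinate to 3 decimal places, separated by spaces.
-6.230 6.131 1.354

after link 1: o_1 = (-0.5000, 0.8660, 1.0000)
after link 2: o_2 = (0.3660, 1.3660, 1.0000)
after link 3: o_3 = (0.1714, 3.7031, 3.1213)
after link 4: o_4 = (-5.1696, 4.2938, 3.4749)
after link 5: o_5 = (-6.2303, 6.1309, 1.3536)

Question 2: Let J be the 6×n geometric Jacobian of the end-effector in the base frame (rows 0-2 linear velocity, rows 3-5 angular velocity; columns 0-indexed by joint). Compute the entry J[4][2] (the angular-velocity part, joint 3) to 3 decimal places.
0.500

axis z_2 = (0.8660,0.5000,0.0000); lever o_n−o_2 = (-6.5963,4.7648,0.3536)
cross product → J_v[:, 2] = (0.1768,-0.3062,7.4246)
J_ω[:, 2] = z_2
entry J[4][2] = 0.5000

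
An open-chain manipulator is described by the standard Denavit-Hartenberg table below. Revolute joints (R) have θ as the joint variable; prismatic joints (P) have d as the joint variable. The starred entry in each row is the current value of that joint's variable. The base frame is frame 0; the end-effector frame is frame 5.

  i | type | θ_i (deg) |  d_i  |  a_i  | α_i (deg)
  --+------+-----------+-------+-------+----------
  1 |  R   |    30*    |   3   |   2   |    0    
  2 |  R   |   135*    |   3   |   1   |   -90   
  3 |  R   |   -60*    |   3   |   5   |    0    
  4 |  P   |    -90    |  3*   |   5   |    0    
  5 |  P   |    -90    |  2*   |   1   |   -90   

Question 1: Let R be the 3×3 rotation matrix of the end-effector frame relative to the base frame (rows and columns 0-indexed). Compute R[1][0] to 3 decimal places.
End-effector x-axis (col 0 of R) = (0.4830,-0.1294,-0.8660)
R[1][0] = -0.1294

-0.129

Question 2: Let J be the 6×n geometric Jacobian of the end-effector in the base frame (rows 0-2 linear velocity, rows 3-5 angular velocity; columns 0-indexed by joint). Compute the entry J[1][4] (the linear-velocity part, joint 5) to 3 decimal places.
-0.966

prismatic axis z_4 = (-0.2588,-0.9659,0.0000)
J_v[:, 4] = z_4; J_ω[:, 4] = (0,0,0)
entry J[1][4] = -0.9659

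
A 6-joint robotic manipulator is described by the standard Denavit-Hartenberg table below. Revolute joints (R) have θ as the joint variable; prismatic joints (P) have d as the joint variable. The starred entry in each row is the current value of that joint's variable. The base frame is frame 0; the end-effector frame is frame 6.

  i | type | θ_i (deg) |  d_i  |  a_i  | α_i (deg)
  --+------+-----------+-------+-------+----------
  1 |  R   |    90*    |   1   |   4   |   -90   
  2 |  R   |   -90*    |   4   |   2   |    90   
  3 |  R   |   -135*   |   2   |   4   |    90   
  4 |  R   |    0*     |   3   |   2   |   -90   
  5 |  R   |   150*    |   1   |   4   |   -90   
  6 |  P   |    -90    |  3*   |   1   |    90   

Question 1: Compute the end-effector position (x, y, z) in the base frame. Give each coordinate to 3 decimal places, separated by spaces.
-5.812 -0.000 -0.277

after link 1: o_1 = (0.0000, 4.0000, 1.0000)
after link 2: o_2 = (-4.0000, 4.0000, 3.0000)
after link 3: o_3 = (-1.1716, 2.0000, 0.1716)
after link 4: o_4 = (-1.8787, 2.0000, -3.3640)
after link 5: o_5 = (-2.9140, 1.0000, 0.4997)
after link 6: o_6 = (-5.8117, -0.0000, -0.2767)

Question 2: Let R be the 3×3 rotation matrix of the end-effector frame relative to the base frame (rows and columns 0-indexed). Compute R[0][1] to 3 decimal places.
-0.966

End-effector y-axis (col 1 of R) = (-0.9659,0.0000,-0.2588)
R[0][1] = -0.9659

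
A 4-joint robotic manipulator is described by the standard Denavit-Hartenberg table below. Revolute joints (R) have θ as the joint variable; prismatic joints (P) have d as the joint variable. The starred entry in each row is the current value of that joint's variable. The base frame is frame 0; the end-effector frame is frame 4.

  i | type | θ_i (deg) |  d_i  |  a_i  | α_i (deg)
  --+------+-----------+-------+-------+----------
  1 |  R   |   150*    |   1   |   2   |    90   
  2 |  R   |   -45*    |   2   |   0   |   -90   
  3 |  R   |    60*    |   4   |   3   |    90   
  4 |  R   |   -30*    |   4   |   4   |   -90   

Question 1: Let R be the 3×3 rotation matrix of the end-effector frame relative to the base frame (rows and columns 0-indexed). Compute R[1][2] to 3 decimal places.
0.020

End-effector z-axis (col 2 of R) = (-0.8999,0.0196,0.4356)
R[1][2] = 0.0196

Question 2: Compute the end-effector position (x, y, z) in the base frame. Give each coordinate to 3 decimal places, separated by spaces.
after link 1: o_1 = (-1.7321, 1.0000, 1.0000)
after link 2: o_2 = (-0.7321, 2.7321, 1.0000)
after link 3: o_3 = (-5.3991, 2.4266, 2.7678)
after link 4: o_4 = (-7.8564, 2.6906, -2.3207)

-7.856 2.691 -2.321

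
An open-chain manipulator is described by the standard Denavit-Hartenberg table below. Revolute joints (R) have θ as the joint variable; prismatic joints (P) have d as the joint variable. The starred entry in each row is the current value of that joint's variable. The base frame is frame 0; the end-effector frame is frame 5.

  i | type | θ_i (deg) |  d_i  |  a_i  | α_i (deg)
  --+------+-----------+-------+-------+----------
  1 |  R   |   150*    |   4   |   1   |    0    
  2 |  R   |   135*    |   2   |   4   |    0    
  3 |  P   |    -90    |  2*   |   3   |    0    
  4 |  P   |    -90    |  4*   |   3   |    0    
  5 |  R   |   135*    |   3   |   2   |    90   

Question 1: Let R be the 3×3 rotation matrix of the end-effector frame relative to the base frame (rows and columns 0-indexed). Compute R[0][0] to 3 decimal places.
-0.500

End-effector x-axis (col 0 of R) = (-0.5000,-0.8660,0.0000)
R[0][0] = -0.5000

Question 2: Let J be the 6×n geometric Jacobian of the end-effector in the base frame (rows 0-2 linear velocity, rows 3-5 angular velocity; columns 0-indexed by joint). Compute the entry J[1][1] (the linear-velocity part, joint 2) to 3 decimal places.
axis z_1 = (0.0000,0.0000,1.0000); lever o_n−o_1 = (-3.6390,-3.4744,11.0000)
cross product → J_v[:, 1] = (3.4744,-3.6390,0.0000)
J_ω[:, 1] = z_1
entry J[1][1] = -3.6390

-3.639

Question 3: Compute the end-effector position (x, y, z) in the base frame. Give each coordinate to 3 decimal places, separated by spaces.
-4.505 -2.974 15.000

after link 1: o_1 = (-0.8660, 0.5000, 4.0000)
after link 2: o_2 = (0.1693, -3.3637, 6.0000)
after link 3: o_3 = (-2.7285, -4.1402, 8.0000)
after link 4: o_4 = (-3.5050, -1.2424, 12.0000)
after link 5: o_5 = (-4.5050, -2.9744, 15.0000)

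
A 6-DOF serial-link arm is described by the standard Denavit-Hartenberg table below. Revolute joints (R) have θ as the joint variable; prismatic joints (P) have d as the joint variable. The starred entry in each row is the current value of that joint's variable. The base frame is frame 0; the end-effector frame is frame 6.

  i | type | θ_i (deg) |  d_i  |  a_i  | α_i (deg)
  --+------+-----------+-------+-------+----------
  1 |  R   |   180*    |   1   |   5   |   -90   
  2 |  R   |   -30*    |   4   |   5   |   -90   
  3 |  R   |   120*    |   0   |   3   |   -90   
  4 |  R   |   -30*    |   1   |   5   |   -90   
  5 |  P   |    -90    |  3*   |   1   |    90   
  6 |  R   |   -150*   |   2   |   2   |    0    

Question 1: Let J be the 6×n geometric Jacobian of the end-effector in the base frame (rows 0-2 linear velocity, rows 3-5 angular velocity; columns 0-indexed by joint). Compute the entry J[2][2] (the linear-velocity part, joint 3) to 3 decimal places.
axis z_2 = (-0.5000,-0.0000,-0.8660); lever o_n−o_2 = (3.1740,5.5801,-1.5646)
cross product → J_v[:, 2] = (4.8325,-3.5311,-2.7901)
J_ω[:, 2] = z_2
entry J[2][2] = -2.7901

-2.790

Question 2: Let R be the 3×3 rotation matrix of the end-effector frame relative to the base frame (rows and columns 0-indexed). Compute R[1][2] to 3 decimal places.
End-effector z-axis (col 2 of R) = (-0.1250,-0.7500,0.6495)
R[1][2] = -0.7500

-0.750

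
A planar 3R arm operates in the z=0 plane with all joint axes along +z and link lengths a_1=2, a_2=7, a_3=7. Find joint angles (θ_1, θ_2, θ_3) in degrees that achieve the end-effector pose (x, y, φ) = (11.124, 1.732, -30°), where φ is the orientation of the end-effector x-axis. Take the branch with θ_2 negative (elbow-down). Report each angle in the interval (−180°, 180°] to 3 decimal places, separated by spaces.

120.010 -90.008 -60.001

wrist centre = target − a_3·(cos φ, sin φ) = (5.0618, 5.2320)
cos θ_2 = (52.9959−2²−7²)/(2·2·7) = -0.0001; θ_2 = -90.0085° (elbow-down)
β = atan2(5.2320,5.0618) = 45.9471°; ψ = atan2(-7.0000,1.9990) = -74.0624°
θ_1 = β − ψ = 120.0096°
θ_3 = φ − θ_1 − θ_2 = -60.0011° (wrapped to (-180°,180°])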